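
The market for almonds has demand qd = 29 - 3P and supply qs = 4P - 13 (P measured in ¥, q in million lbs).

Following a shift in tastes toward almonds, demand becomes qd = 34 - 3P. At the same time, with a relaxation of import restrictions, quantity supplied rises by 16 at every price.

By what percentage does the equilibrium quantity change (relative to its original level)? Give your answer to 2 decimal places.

+88.31

Solve the original market: 29 - 3P = 4P - 13, hence P = 6 and q = 11.
With the change applied: demand qd = 34 - 3P, supply qs = 4P + 3.
Clearing the new market: 34 - 3P = 4P + 3, so P = 31/7 ≈ 4.4286 and q = 145/7 ≈ 20.7143.
%Δq = (20.7143 − 11) / 11 × 100 = +88.31%.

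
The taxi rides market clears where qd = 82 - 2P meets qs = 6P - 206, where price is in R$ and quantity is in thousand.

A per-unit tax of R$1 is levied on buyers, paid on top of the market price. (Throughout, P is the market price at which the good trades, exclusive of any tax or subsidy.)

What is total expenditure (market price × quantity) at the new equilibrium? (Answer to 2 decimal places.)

303.88

Solve the original market: 82 - 2P = 6P - 206, hence P = 36 and q = 10.
Since buyers pay the price plus the tax, the effective demand curve becomes qd = 80 - 2P.
Clearing the new market: 80 - 2P = 6P - 206, so P = 35.75 and q = 8.5.
New expenditure = 35.75 × 8.5 = 303.88.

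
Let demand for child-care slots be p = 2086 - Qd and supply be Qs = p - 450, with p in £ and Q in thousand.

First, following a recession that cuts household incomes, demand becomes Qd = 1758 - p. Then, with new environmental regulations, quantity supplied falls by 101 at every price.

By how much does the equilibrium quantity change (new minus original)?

Original equilibrium: 2086 - p = p - 450 gives 2536 = 2p, so p = 1268 and Q = 818.
After the shift, demand is Qd = 1758 - p and supply is Qs = p - 551.
New equilibrium: 1758 - p = p - 551 ⇒ 2309 = 2p ⇒ p = 1154.5, Q = 603.5.
ΔQ = 603.5 − 818 = -214.5.

-214.5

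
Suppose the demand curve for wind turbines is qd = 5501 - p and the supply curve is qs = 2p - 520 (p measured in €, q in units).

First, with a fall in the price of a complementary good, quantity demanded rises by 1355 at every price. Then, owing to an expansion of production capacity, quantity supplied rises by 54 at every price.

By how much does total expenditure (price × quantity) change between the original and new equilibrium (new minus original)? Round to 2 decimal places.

Initially, 5501 - p = 2p - 520, so 6021 = 3p and p = 2007, q = 3494.
With the change applied: demand qd = 6856 - p, supply qs = 2p - 466.
Clearing the new market: 6856 - p = 2p - 466, so p = 7322/3 ≈ 2440.6667 and q = 13246/3 ≈ 4415.3333.
Expenditure moves from 2007×3494 = 7012458 to 2440.6667×4415.3333 = 10776356.8889; change = +3763898.89.

+3763898.89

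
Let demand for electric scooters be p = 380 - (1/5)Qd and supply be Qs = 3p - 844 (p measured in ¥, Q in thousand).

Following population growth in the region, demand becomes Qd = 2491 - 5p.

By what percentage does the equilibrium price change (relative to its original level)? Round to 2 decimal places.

Before the shock: 1900 - 5p = 3p - 844 ⇒ 2744 = 8p ⇒ p = 343, Q = 185.
After the shift, demand is Qd = 2491 - 5p and supply is Qs = 3p - 844.
Equate the new curves: 2491 - 5p = 3p - 844, giving 3335 = 8p, p = 416.875, Q = 406.625.
%Δp = (416.875 − 343) / 343 × 100 = +21.54%.

+21.54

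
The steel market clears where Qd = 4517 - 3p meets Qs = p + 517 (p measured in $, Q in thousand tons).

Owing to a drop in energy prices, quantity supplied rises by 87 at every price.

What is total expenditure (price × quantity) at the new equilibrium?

Initially, 4517 - 3p = p + 517, so 4000 = 4p and p = 1000, Q = 1517.
The new curves are Qd = 4517 - 3p (demand) and Qs = p + 604 (supply).
Setting them equal: 4517 - 3p = p + 604 → 3913 = 4p, so p = 978.25 and Q = 1582.25.
New expenditure = 978.25 × 1582.25 = 1547836.0625.

1547836.0625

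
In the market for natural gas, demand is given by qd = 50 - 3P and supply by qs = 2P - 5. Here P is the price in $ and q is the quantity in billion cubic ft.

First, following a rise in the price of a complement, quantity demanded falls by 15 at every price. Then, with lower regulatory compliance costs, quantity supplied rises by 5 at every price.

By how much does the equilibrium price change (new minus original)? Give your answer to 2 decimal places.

Solve the original market: 50 - 3P = 2P - 5, hence P = 11 and q = 17.
After the shift, demand is qd = 35 - 3P and supply is qs = 2P.
Setting them equal: 35 - 3P = 2P → 35 = 5P, so P = 7 and q = 14.
ΔP = 7 − 11 = -4.00.

-4.00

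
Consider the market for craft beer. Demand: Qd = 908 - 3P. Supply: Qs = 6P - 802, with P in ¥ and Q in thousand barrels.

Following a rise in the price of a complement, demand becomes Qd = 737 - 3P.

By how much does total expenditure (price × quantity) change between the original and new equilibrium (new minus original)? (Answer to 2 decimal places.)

Original equilibrium: 908 - 3P = 6P - 802 gives 1710 = 9P, so P = 190 and Q = 338.
After the shift, demand is Qd = 737 - 3P and supply is Qs = 6P - 802.
Clearing the new market: 737 - 3P = 6P - 802, so P = 171 and Q = 224.
Expenditure moves from 190×338 = 64220 to 171×224 = 38304; change = -25916.00.

-25916.00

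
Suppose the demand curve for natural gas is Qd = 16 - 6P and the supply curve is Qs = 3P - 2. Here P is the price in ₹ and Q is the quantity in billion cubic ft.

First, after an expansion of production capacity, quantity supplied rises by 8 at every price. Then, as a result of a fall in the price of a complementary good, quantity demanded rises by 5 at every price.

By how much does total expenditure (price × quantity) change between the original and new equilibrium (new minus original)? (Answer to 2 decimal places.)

+10.33

Before the shock: 16 - 6P = 3P - 2 ⇒ 18 = 9P ⇒ P = 2, Q = 4.
The new curves are Qd = 21 - 6P (demand) and Qs = 3P + 6 (supply).
Equate the new curves: 21 - 6P = 3P + 6, giving 15 = 9P, P = 5/3 ≈ 1.6667, Q = 11.
Expenditure moves from 2×4 = 8 to 1.6667×11 = 18.3333; change = +10.33.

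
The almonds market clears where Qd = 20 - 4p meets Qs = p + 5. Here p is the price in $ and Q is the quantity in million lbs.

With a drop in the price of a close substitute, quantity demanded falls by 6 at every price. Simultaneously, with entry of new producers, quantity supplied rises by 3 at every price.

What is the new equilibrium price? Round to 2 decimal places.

1.20

Original equilibrium: 20 - 4p = p + 5 gives 15 = 5p, so p = 3 and Q = 8.
After the shift, demand is Qd = 14 - 4p and supply is Qs = p + 8.
Clearing the new market: 14 - 4p = p + 8, so p = 1.2 and Q = 9.2.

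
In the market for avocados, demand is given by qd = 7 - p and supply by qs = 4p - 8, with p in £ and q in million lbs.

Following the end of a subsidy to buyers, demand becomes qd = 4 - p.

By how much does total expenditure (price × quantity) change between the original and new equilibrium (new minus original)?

Initially, 7 - p = 4p - 8, so 15 = 5p and p = 3, q = 4.
The shock moves the curves to qd = 4 - p and qs = 4p - 8.
New equilibrium: 4 - p = 4p - 8 ⇒ 12 = 5p ⇒ p = 2.4, q = 1.6.
Expenditure moves from 3×4 = 12 to 2.4×1.6 = 3.84; change = -8.16.

-8.16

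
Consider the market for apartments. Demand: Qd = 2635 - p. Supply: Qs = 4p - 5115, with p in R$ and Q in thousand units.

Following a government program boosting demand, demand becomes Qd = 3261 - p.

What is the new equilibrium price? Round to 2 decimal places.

Original equilibrium: 2635 - p = 4p - 5115 gives 7750 = 5p, so p = 1550 and Q = 1085.
With the change applied: demand Qd = 3261 - p, supply Qs = 4p - 5115.
Setting them equal: 3261 - p = 4p - 5115 → 8376 = 5p, so p = 1675.2 and Q = 1585.8.

1675.20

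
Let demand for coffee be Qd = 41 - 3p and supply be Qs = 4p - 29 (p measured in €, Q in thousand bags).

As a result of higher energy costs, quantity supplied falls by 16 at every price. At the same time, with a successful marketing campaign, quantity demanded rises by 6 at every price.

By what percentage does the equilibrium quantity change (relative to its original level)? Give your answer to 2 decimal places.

-31.17

Solve the original market: 41 - 3p = 4p - 29, hence p = 10 and Q = 11.
With the change applied: demand Qd = 47 - 3p, supply Qs = 4p - 45.
Setting them equal: 47 - 3p = 4p - 45 → 92 = 7p, so p = 92/7 ≈ 13.1429 and Q = 53/7 ≈ 7.5714.
%ΔQ = (7.5714 − 11) / 11 × 100 = -31.17%.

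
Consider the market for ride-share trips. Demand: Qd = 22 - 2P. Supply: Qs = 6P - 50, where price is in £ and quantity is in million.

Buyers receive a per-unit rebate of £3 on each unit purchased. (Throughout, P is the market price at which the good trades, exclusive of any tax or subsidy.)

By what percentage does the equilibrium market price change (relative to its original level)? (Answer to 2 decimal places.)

Before the shock: 22 - 2P = 6P - 50 ⇒ 72 = 8P ⇒ P = 9, Q = 4.
Since buyers' out-of-pocket price is the market price minus the rebate, the effective demand curve becomes Qd = 28 - 2P.
Setting them equal: 28 - 2P = 6P - 50 → 78 = 8P, so P = 9.75 and Q = 8.5.
%ΔP = (9.75 − 9) / 9 × 100 = +8.33%.

+8.33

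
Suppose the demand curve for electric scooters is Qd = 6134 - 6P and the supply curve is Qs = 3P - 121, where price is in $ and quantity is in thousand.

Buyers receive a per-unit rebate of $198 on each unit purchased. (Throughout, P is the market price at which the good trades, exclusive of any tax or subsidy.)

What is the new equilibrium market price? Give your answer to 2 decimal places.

827.00

Initially, 6134 - 6P = 3P - 121, so 6255 = 9P and P = 695, Q = 1964.
Since buyers' out-of-pocket price is the market price minus the rebate, the effective demand curve becomes Qd = 7322 - 6P.
New equilibrium: 7322 - 6P = 3P - 121 ⇒ 7443 = 9P ⇒ P = 827, Q = 2360.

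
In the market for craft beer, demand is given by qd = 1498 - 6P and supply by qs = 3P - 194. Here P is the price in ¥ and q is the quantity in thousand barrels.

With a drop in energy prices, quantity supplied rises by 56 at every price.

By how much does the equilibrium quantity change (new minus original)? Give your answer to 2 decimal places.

Initially, 1498 - 6P = 3P - 194, so 1692 = 9P and P = 188, q = 370.
The new curves are qd = 1498 - 6P (demand) and qs = 3P - 138 (supply).
Equate the new curves: 1498 - 6P = 3P - 138, giving 1636 = 9P, P = 1636/9 ≈ 181.7778, q = 1222/3 ≈ 407.3333.
Δq = 407.3333 − 370 = +37.33.

+37.33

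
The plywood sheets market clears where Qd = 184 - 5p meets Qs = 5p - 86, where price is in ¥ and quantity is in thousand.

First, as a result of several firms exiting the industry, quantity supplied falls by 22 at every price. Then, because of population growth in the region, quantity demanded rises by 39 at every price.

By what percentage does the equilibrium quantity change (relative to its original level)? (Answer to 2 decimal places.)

Solve the original market: 184 - 5p = 5p - 86, hence p = 27 and Q = 49.
The shock moves the curves to Qd = 223 - 5p and Qs = 5p - 108.
Equate the new curves: 223 - 5p = 5p - 108, giving 331 = 10p, p = 33.1, Q = 57.5.
%ΔQ = (57.5 − 49) / 49 × 100 = +17.35%.

+17.35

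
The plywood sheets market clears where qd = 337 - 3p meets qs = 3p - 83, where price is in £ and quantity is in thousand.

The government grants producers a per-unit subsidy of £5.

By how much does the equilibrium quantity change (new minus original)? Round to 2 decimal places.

Before the shock: 337 - 3p = 3p - 83 ⇒ 420 = 6p ⇒ p = 70, q = 127.
Since sellers receive the price plus the subsidy, the effective supply curve becomes qs = 3p - 68.
Setting them equal: 337 - 3p = 3p - 68 → 405 = 6p, so p = 67.5 and q = 134.5.
Δq = 134.5 − 127 = +7.50.

+7.50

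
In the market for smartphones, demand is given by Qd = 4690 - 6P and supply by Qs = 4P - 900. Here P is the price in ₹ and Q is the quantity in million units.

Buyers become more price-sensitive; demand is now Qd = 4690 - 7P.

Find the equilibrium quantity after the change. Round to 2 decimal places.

Before the shock: 4690 - 6P = 4P - 900 ⇒ 5590 = 10P ⇒ P = 559, Q = 1336.
The new curves are Qd = 4690 - 7P (demand) and Qs = 4P - 900 (supply).
Setting them equal: 4690 - 7P = 4P - 900 → 5590 = 11P, so P = 5590/11 ≈ 508.1818 and Q = 12460/11 ≈ 1132.7273.

1132.73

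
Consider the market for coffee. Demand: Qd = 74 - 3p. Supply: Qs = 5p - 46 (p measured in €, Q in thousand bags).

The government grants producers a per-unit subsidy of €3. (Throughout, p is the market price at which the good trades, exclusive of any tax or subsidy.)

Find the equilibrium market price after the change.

Before the shock: 74 - 3p = 5p - 46 ⇒ 120 = 8p ⇒ p = 15, Q = 29.
Since sellers receive the price plus the subsidy, the effective supply curve becomes Qs = 5p - 31.
Clearing the new market: 74 - 3p = 5p - 31, so p = 13.125 and Q = 34.625.

13.125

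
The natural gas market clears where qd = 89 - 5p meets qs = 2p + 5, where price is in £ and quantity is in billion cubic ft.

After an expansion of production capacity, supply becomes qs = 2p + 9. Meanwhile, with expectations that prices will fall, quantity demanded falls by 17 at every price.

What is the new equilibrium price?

9

Original equilibrium: 89 - 5p = 2p + 5 gives 84 = 7p, so p = 12 and q = 29.
After the shift, demand is qd = 72 - 5p and supply is qs = 2p + 9.
New equilibrium: 72 - 5p = 2p + 9 ⇒ 63 = 7p ⇒ p = 9, q = 27.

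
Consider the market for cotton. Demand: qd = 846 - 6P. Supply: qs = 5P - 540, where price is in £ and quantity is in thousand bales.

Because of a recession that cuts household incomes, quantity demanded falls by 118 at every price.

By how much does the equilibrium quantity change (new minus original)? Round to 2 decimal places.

Original equilibrium: 846 - 6P = 5P - 540 gives 1386 = 11P, so P = 126 and q = 90.
The new curves are qd = 728 - 6P (demand) and qs = 5P - 540 (supply).
New equilibrium: 728 - 6P = 5P - 540 ⇒ 1268 = 11P ⇒ P = 1268/11 ≈ 115.2727, q = 400/11 ≈ 36.3636.
Δq = 36.3636 − 90 = -53.64.

-53.64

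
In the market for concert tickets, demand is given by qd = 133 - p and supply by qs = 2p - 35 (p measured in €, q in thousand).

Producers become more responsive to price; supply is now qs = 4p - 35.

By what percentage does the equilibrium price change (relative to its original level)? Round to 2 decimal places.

-40.00

Solve the original market: 133 - p = 2p - 35, hence p = 56 and q = 77.
The shock moves the curves to qd = 133 - p and qs = 4p - 35.
Setting them equal: 133 - p = 4p - 35 → 168 = 5p, so p = 33.6 and q = 99.4.
%Δp = (33.6 − 56) / 56 × 100 = -40.00%.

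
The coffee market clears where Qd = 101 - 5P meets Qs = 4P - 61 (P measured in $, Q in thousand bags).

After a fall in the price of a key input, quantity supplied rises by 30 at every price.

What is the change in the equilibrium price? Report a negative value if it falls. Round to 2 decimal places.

Original equilibrium: 101 - 5P = 4P - 61 gives 162 = 9P, so P = 18 and Q = 11.
With the change applied: demand Qd = 101 - 5P, supply Qs = 4P - 31.
Clearing the new market: 101 - 5P = 4P - 31, so P = 44/3 ≈ 14.6667 and Q = 83/3 ≈ 27.6667.
ΔP = 14.6667 − 18 = -3.33.

-3.33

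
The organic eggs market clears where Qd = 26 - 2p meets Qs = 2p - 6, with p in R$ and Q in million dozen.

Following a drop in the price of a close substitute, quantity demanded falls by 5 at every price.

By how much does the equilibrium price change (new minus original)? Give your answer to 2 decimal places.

-1.25

Original equilibrium: 26 - 2p = 2p - 6 gives 32 = 4p, so p = 8 and Q = 10.
The new curves are Qd = 21 - 2p (demand) and Qs = 2p - 6 (supply).
Equate the new curves: 21 - 2p = 2p - 6, giving 27 = 4p, p = 6.75, Q = 7.5.
Δp = 6.75 − 8 = -1.25.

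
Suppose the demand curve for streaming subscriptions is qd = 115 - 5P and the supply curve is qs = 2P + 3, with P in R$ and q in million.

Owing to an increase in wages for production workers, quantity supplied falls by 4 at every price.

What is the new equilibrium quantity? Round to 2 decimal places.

32.14

Before the shock: 115 - 5P = 2P + 3 ⇒ 112 = 7P ⇒ P = 16, q = 35.
After the shift, demand is qd = 115 - 5P and supply is qs = 2P - 1.
New equilibrium: 115 - 5P = 2P - 1 ⇒ 116 = 7P ⇒ P = 116/7 ≈ 16.5714, q = 225/7 ≈ 32.1429.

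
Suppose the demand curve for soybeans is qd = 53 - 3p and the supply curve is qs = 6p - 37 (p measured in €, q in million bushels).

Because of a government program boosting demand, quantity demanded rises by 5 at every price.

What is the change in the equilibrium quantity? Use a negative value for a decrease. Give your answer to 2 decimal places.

+3.33

Initially, 53 - 3p = 6p - 37, so 90 = 9p and p = 10, q = 23.
The shock moves the curves to qd = 58 - 3p and qs = 6p - 37.
Setting them equal: 58 - 3p = 6p - 37 → 95 = 9p, so p = 95/9 ≈ 10.5556 and q = 79/3 ≈ 26.3333.
Δq = 26.3333 − 23 = +3.33.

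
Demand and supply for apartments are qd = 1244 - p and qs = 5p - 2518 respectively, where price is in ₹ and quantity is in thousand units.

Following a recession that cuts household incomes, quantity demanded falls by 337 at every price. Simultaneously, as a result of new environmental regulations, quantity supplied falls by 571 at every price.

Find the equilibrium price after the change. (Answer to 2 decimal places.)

Initially, 1244 - p = 5p - 2518, so 3762 = 6p and p = 627, q = 617.
The shock moves the curves to qd = 907 - p and qs = 5p - 3089.
Equate the new curves: 907 - p = 5p - 3089, giving 3996 = 6p, p = 666, q = 241.

666.00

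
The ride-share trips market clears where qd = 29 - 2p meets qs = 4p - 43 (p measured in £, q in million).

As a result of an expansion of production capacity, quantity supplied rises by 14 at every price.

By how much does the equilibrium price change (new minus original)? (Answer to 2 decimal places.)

-2.33

Initially, 29 - 2p = 4p - 43, so 72 = 6p and p = 12, q = 5.
After the shift, demand is qd = 29 - 2p and supply is qs = 4p - 29.
Equate the new curves: 29 - 2p = 4p - 29, giving 58 = 6p, p = 29/3 ≈ 9.6667, q = 29/3 ≈ 9.6667.
Δp = 9.6667 − 12 = -2.33.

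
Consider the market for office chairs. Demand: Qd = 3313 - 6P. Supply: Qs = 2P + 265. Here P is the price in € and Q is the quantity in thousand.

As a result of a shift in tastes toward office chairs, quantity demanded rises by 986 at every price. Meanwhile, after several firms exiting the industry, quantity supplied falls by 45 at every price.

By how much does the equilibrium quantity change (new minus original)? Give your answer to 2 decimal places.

Before the shock: 3313 - 6P = 2P + 265 ⇒ 3048 = 8P ⇒ P = 381, Q = 1027.
The new curves are Qd = 4299 - 6P (demand) and Qs = 2P + 220 (supply).
Setting them equal: 4299 - 6P = 2P + 220 → 4079 = 8P, so P = 509.875 and Q = 1239.75.
ΔQ = 1239.75 − 1027 = +212.75.

+212.75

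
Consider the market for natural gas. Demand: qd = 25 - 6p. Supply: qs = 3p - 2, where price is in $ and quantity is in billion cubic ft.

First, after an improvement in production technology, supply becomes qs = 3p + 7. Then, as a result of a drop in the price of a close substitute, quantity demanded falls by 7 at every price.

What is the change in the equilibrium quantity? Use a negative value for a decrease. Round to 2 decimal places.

+3.67

Before the shock: 25 - 6p = 3p - 2 ⇒ 27 = 9p ⇒ p = 3, q = 7.
After the shift, demand is qd = 18 - 6p and supply is qs = 3p + 7.
Equate the new curves: 18 - 6p = 3p + 7, giving 11 = 9p, p = 11/9 ≈ 1.2222, q = 32/3 ≈ 10.6667.
Δq = 10.6667 − 7 = +3.67.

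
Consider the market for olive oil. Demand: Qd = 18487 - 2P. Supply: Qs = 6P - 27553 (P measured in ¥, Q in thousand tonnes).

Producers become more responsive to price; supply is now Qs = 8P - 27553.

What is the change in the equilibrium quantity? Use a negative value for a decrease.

+2302

Before the shock: 18487 - 2P = 6P - 27553 ⇒ 46040 = 8P ⇒ P = 5755, Q = 6977.
With the change applied: demand Qd = 18487 - 2P, supply Qs = 8P - 27553.
Setting them equal: 18487 - 2P = 8P - 27553 → 46040 = 10P, so P = 4604 and Q = 9279.
ΔQ = 9279 − 6977 = +2302.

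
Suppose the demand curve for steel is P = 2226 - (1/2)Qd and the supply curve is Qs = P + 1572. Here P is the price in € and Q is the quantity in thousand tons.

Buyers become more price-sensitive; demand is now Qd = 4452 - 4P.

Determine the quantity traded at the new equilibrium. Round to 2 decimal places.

Before the shock: 4452 - 2P = P + 1572 ⇒ 2880 = 3P ⇒ P = 960, Q = 2532.
With the change applied: demand Qd = 4452 - 4P, supply Qs = P + 1572.
New equilibrium: 4452 - 4P = P + 1572 ⇒ 2880 = 5P ⇒ P = 576, Q = 2148.

2148.00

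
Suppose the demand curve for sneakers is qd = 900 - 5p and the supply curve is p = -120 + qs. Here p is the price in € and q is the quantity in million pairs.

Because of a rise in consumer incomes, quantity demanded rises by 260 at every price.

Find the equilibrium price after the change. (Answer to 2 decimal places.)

Before the shock: 900 - 5p = p + 120 ⇒ 780 = 6p ⇒ p = 130, q = 250.
The shock moves the curves to qd = 1160 - 5p and qs = p + 120.
Clearing the new market: 1160 - 5p = p + 120, so p = 520/3 ≈ 173.3333 and q = 880/3 ≈ 293.3333.

173.33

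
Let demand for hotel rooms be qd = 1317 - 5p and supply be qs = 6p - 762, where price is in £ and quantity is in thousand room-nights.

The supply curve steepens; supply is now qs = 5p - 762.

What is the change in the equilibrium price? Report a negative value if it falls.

+18.9

Initially, 1317 - 5p = 6p - 762, so 2079 = 11p and p = 189, q = 372.
After the shift, demand is qd = 1317 - 5p and supply is qs = 5p - 762.
New equilibrium: 1317 - 5p = 5p - 762 ⇒ 2079 = 10p ⇒ p = 207.9, q = 277.5.
Δp = 207.9 − 189 = +18.9.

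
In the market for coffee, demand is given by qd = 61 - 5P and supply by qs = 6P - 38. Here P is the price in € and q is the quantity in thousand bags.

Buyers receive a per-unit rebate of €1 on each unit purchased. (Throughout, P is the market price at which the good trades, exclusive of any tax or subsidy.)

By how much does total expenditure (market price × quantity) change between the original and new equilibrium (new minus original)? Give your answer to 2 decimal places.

Original equilibrium: 61 - 5P = 6P - 38 gives 99 = 11P, so P = 9 and q = 16.
Since buyers' out-of-pocket price is the market price minus the rebate, the effective demand curve becomes qd = 66 - 5P.
New equilibrium: 66 - 5P = 6P - 38 ⇒ 104 = 11P ⇒ P = 104/11 ≈ 9.4545, q = 206/11 ≈ 18.7273.
Expenditure moves from 9×16 = 144 to 9.4545×18.7273 = 177.0579; change = +33.06.

+33.06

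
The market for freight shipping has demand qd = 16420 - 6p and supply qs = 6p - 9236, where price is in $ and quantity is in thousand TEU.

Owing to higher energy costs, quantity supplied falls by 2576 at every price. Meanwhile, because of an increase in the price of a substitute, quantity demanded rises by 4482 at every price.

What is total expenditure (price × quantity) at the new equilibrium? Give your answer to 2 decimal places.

12390427.50

Solve the original market: 16420 - 6p = 6p - 9236, hence p = 2138 and q = 3592.
The new curves are qd = 20902 - 6p (demand) and qs = 6p - 11812 (supply).
Clearing the new market: 20902 - 6p = 6p - 11812, so p = 16357/6 ≈ 2726.1667 and q = 4545.
New expenditure = 2726.1667 × 4545 = 12390427.50.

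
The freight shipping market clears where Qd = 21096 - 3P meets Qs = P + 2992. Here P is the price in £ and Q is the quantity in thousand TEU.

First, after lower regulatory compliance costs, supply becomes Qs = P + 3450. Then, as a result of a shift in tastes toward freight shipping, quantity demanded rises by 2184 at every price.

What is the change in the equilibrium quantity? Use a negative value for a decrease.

+889.5

Solve the original market: 21096 - 3P = P + 2992, hence P = 4526 and Q = 7518.
The shock moves the curves to Qd = 23280 - 3P and Qs = P + 3450.
Setting them equal: 23280 - 3P = P + 3450 → 19830 = 4P, so P = 4957.5 and Q = 8407.5.
ΔQ = 8407.5 − 7518 = +889.5.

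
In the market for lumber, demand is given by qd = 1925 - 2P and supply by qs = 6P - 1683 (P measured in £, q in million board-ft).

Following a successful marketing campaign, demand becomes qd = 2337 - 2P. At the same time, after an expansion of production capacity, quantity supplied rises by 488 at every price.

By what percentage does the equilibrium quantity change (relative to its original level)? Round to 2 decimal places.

Solve the original market: 1925 - 2P = 6P - 1683, hence P = 451 and q = 1023.
With the change applied: demand qd = 2337 - 2P, supply qs = 6P - 1195.
Setting them equal: 2337 - 2P = 6P - 1195 → 3532 = 8P, so P = 441.5 and q = 1454.
%Δq = (1454 − 1023) / 1023 × 100 = +42.13%.

+42.13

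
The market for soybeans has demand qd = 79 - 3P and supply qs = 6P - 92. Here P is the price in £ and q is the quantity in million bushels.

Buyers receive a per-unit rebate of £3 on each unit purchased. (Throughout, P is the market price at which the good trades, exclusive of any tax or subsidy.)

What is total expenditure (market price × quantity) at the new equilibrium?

560

Before the shock: 79 - 3P = 6P - 92 ⇒ 171 = 9P ⇒ P = 19, q = 22.
Since buyers' out-of-pocket price is the market price minus the rebate, the effective demand curve becomes qd = 88 - 3P.
Clearing the new market: 88 - 3P = 6P - 92, so P = 20 and q = 28.
New expenditure = 20 × 28 = 560.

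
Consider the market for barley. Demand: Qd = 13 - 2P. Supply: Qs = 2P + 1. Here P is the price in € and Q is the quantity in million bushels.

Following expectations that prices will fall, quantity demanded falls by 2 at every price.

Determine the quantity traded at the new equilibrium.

6

Original equilibrium: 13 - 2P = 2P + 1 gives 12 = 4P, so P = 3 and Q = 7.
After the shift, demand is Qd = 11 - 2P and supply is Qs = 2P + 1.
Equate the new curves: 11 - 2P = 2P + 1, giving 10 = 4P, P = 2.5, Q = 6.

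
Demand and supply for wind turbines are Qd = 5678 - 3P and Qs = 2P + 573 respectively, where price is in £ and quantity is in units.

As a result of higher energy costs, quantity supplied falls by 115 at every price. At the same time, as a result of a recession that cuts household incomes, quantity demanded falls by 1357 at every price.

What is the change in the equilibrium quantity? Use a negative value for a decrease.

Original equilibrium: 5678 - 3P = 2P + 573 gives 5105 = 5P, so P = 1021 and Q = 2615.
The new curves are Qd = 4321 - 3P (demand) and Qs = 2P + 458 (supply).
Equate the new curves: 4321 - 3P = 2P + 458, giving 3863 = 5P, P = 772.6, Q = 2003.2.
ΔQ = 2003.2 − 2615 = -611.8.

-611.8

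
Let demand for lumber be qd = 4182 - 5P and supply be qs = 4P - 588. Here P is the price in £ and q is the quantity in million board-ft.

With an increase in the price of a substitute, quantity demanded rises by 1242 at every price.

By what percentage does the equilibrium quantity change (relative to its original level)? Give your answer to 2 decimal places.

+36.03

Before the shock: 4182 - 5P = 4P - 588 ⇒ 4770 = 9P ⇒ P = 530, q = 1532.
After the shift, demand is qd = 5424 - 5P and supply is qs = 4P - 588.
Clearing the new market: 5424 - 5P = 4P - 588, so P = 668 and q = 2084.
%Δq = (2084 − 1532) / 1532 × 100 = +36.03%.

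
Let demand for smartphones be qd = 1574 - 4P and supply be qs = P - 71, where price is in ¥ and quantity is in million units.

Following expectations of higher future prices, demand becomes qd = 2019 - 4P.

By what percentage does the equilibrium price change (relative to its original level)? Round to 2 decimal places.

+27.05

Solve the original market: 1574 - 4P = P - 71, hence P = 329 and q = 258.
After the shift, demand is qd = 2019 - 4P and supply is qs = P - 71.
New equilibrium: 2019 - 4P = P - 71 ⇒ 2090 = 5P ⇒ P = 418, q = 347.
%ΔP = (418 − 329) / 329 × 100 = +27.05%.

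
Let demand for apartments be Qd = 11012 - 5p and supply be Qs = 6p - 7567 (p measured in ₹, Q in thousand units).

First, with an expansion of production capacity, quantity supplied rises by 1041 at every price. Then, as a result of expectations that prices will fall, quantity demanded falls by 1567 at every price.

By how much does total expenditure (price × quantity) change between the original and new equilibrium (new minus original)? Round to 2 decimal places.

Original equilibrium: 11012 - 5p = 6p - 7567 gives 18579 = 11p, so p = 1689 and Q = 2567.
The new curves are Qd = 9445 - 5p (demand) and Qs = 6p - 6526 (supply).
Setting them equal: 9445 - 5p = 6p - 6526 → 15971 = 11p, so p = 15971/11 ≈ 1451.9091 and Q = 24040/11 ≈ 2185.4545.
Expenditure moves from 1689×2567 = 4335663 to 1451.9091×2185.4545 = 3173081.3223; change = -1162581.68.

-1162581.68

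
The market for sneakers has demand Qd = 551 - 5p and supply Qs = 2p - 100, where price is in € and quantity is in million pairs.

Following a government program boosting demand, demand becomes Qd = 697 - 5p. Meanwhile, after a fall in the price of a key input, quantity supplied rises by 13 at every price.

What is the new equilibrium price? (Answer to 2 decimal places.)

Solve the original market: 551 - 5p = 2p - 100, hence p = 93 and Q = 86.
The shock moves the curves to Qd = 697 - 5p and Qs = 2p - 87.
Clearing the new market: 697 - 5p = 2p - 87, so p = 112 and Q = 137.

112.00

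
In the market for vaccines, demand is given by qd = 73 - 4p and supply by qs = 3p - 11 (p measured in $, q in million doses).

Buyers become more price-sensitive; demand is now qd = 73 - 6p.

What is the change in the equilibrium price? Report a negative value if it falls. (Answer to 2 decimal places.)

Original equilibrium: 73 - 4p = 3p - 11 gives 84 = 7p, so p = 12 and q = 25.
The shock moves the curves to qd = 73 - 6p and qs = 3p - 11.
Setting them equal: 73 - 6p = 3p - 11 → 84 = 9p, so p = 28/3 ≈ 9.3333 and q = 17.
Δp = 9.3333 − 12 = -2.67.

-2.67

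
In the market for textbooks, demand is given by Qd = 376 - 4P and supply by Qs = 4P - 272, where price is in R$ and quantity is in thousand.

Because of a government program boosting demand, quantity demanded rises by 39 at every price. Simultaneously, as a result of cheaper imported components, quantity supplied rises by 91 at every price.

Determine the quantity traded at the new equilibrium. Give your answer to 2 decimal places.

117.00

Before the shock: 376 - 4P = 4P - 272 ⇒ 648 = 8P ⇒ P = 81, Q = 52.
The shock moves the curves to Qd = 415 - 4P and Qs = 4P - 181.
New equilibrium: 415 - 4P = 4P - 181 ⇒ 596 = 8P ⇒ P = 74.5, Q = 117.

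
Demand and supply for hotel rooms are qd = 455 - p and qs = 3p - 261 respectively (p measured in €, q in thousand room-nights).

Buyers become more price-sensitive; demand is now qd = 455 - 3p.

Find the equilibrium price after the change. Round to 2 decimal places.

119.33

Initially, 455 - p = 3p - 261, so 716 = 4p and p = 179, q = 276.
The new curves are qd = 455 - 3p (demand) and qs = 3p - 261 (supply).
Equate the new curves: 455 - 3p = 3p - 261, giving 716 = 6p, p = 358/3 ≈ 119.3333, q = 97.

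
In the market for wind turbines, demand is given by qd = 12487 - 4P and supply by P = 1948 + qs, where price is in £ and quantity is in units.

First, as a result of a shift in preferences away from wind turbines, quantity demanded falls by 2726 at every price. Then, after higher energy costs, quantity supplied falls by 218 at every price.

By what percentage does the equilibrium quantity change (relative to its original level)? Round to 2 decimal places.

Before the shock: 12487 - 4P = P - 1948 ⇒ 14435 = 5P ⇒ P = 2887, q = 939.
With the change applied: demand qd = 9761 - 4P, supply qs = P - 2166.
Clearing the new market: 9761 - 4P = P - 2166, so P = 2385.4 and q = 219.4.
%Δq = (219.4 − 939) / 939 × 100 = -76.63%.

-76.63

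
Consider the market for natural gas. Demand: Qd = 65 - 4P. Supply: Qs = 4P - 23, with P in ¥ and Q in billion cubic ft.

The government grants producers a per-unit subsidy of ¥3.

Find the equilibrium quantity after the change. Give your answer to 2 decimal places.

27.00

Before the shock: 65 - 4P = 4P - 23 ⇒ 88 = 8P ⇒ P = 11, Q = 21.
Since sellers receive the price plus the subsidy, the effective supply curve becomes Qs = 4P - 11.
Equate the new curves: 65 - 4P = 4P - 11, giving 76 = 8P, P = 9.5, Q = 27.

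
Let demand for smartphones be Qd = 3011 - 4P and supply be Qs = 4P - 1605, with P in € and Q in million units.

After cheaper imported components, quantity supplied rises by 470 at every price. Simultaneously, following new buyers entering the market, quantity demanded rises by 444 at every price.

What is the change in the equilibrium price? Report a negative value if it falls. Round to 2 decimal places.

-3.25

Original equilibrium: 3011 - 4P = 4P - 1605 gives 4616 = 8P, so P = 577 and Q = 703.
With the change applied: demand Qd = 3455 - 4P, supply Qs = 4P - 1135.
New equilibrium: 3455 - 4P = 4P - 1135 ⇒ 4590 = 8P ⇒ P = 573.75, Q = 1160.
ΔP = 573.75 − 577 = -3.25.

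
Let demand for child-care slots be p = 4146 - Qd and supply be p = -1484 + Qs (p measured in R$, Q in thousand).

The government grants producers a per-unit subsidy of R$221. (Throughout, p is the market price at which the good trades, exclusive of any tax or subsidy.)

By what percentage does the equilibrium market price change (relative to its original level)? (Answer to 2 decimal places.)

-8.30

Original equilibrium: 4146 - p = p + 1484 gives 2662 = 2p, so p = 1331 and Q = 2815.
Since sellers receive the price plus the subsidy, the effective supply curve becomes Qs = p + 1705.
Setting them equal: 4146 - p = p + 1705 → 2441 = 2p, so p = 1220.5 and Q = 2925.5.
%Δp = (1220.5 − 1331) / 1331 × 100 = -8.30%.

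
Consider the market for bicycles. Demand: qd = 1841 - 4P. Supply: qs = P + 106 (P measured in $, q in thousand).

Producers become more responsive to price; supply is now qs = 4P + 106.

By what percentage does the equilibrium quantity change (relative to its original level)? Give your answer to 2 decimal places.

Original equilibrium: 1841 - 4P = P + 106 gives 1735 = 5P, so P = 347 and q = 453.
The new curves are qd = 1841 - 4P (demand) and qs = 4P + 106 (supply).
Setting them equal: 1841 - 4P = 4P + 106 → 1735 = 8P, so P = 216.875 and q = 973.5.
%Δq = (973.5 − 453) / 453 × 100 = +114.90%.

+114.90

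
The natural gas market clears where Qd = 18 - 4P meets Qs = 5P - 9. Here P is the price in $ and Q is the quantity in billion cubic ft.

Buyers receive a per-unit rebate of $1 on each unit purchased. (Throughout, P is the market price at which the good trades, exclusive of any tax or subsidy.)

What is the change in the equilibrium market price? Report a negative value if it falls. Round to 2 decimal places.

Initially, 18 - 4P = 5P - 9, so 27 = 9P and P = 3, Q = 6.
Since buyers' out-of-pocket price is the market price minus the rebate, the effective demand curve becomes Qd = 22 - 4P.
New equilibrium: 22 - 4P = 5P - 9 ⇒ 31 = 9P ⇒ P = 31/9 ≈ 3.4444, Q = 74/9 ≈ 8.2222.
ΔP = 3.4444 − 3 = +0.44.

+0.44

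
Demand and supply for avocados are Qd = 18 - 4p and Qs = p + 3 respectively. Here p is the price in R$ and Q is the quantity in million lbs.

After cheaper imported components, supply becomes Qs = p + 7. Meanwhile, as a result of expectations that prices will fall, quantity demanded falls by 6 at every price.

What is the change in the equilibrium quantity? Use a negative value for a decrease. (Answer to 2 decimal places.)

+2.00

Original equilibrium: 18 - 4p = p + 3 gives 15 = 5p, so p = 3 and Q = 6.
With the change applied: demand Qd = 12 - 4p, supply Qs = p + 7.
Setting them equal: 12 - 4p = p + 7 → 5 = 5p, so p = 1 and Q = 8.
ΔQ = 8 − 6 = +2.00.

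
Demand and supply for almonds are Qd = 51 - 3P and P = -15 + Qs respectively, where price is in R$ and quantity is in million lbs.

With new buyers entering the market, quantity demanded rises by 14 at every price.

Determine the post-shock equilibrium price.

Initially, 51 - 3P = P + 15, so 36 = 4P and P = 9, Q = 24.
With the change applied: demand Qd = 65 - 3P, supply Qs = P + 15.
Equate the new curves: 65 - 3P = P + 15, giving 50 = 4P, P = 12.5, Q = 27.5.

12.5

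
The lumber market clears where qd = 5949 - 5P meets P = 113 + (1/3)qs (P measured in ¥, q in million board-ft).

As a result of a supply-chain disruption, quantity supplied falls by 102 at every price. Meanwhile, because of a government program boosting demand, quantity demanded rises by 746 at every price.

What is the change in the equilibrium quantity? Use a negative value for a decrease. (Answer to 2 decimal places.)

+216.00

Original equilibrium: 5949 - 5P = 3P - 339 gives 6288 = 8P, so P = 786 and q = 2019.
With the change applied: demand qd = 6695 - 5P, supply qs = 3P - 441.
Setting them equal: 6695 - 5P = 3P - 441 → 7136 = 8P, so P = 892 and q = 2235.
Δq = 2235 − 2019 = +216.00.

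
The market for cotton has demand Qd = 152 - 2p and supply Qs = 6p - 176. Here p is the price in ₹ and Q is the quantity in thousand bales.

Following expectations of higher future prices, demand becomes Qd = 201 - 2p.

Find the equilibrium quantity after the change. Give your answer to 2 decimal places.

106.75

Solve the original market: 152 - 2p = 6p - 176, hence p = 41 and Q = 70.
After the shift, demand is Qd = 201 - 2p and supply is Qs = 6p - 176.
Equate the new curves: 201 - 2p = 6p - 176, giving 377 = 8p, p = 47.125, Q = 106.75.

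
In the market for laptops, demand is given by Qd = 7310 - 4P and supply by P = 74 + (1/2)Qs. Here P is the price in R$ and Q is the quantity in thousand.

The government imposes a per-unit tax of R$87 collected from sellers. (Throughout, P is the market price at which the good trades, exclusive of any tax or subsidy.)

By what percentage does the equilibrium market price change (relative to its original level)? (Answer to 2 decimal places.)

Initially, 7310 - 4P = 2P - 148, so 7458 = 6P and P = 1243, Q = 2338.
Since sellers keep the price net of the tax, the effective supply curve becomes Qs = 2P - 322.
Clearing the new market: 7310 - 4P = 2P - 322, so P = 1272 and Q = 2222.
%ΔP = (1272 − 1243) / 1243 × 100 = +2.33%.

+2.33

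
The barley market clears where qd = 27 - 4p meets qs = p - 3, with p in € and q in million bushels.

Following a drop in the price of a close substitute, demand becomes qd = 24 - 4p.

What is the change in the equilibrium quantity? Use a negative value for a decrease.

Before the shock: 27 - 4p = p - 3 ⇒ 30 = 5p ⇒ p = 6, q = 3.
The shock moves the curves to qd = 24 - 4p and qs = p - 3.
New equilibrium: 24 - 4p = p - 3 ⇒ 27 = 5p ⇒ p = 5.4, q = 2.4.
Δq = 2.4 − 3 = -0.6.

-0.6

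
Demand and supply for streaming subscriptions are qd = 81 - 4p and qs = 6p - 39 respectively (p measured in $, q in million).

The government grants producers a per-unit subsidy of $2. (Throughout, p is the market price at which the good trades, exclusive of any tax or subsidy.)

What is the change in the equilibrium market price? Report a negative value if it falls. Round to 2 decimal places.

-1.20

Before the shock: 81 - 4p = 6p - 39 ⇒ 120 = 10p ⇒ p = 12, q = 33.
Since sellers receive the price plus the subsidy, the effective supply curve becomes qs = 6p - 27.
Equate the new curves: 81 - 4p = 6p - 27, giving 108 = 10p, p = 10.8, q = 37.8.
Δp = 10.8 − 12 = -1.20.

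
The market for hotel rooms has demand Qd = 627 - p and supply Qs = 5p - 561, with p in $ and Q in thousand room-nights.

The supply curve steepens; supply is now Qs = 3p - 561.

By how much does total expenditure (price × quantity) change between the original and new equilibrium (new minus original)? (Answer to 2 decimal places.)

+13068.00

Initially, 627 - p = 5p - 561, so 1188 = 6p and p = 198, Q = 429.
With the change applied: demand Qd = 627 - p, supply Qs = 3p - 561.
Setting them equal: 627 - p = 3p - 561 → 1188 = 4p, so p = 297 and Q = 330.
Expenditure moves from 198×429 = 84942 to 297×330 = 98010; change = +13068.00.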